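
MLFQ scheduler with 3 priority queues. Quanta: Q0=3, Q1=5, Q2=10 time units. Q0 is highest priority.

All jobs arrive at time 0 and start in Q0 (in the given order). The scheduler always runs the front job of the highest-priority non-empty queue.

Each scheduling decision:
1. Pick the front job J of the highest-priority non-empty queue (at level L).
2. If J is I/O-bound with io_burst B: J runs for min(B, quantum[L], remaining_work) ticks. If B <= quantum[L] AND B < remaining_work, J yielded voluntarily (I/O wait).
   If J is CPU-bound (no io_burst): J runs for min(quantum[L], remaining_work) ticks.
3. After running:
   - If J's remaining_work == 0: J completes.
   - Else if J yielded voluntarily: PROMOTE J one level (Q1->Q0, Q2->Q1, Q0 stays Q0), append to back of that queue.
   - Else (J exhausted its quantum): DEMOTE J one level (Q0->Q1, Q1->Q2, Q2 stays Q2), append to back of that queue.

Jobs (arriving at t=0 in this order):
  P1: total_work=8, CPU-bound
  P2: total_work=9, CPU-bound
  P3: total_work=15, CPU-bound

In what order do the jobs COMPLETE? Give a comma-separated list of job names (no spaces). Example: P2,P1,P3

Answer: P1,P2,P3

Derivation:
t=0-3: P1@Q0 runs 3, rem=5, quantum used, demote→Q1. Q0=[P2,P3] Q1=[P1] Q2=[]
t=3-6: P2@Q0 runs 3, rem=6, quantum used, demote→Q1. Q0=[P3] Q1=[P1,P2] Q2=[]
t=6-9: P3@Q0 runs 3, rem=12, quantum used, demote→Q1. Q0=[] Q1=[P1,P2,P3] Q2=[]
t=9-14: P1@Q1 runs 5, rem=0, completes. Q0=[] Q1=[P2,P3] Q2=[]
t=14-19: P2@Q1 runs 5, rem=1, quantum used, demote→Q2. Q0=[] Q1=[P3] Q2=[P2]
t=19-24: P3@Q1 runs 5, rem=7, quantum used, demote→Q2. Q0=[] Q1=[] Q2=[P2,P3]
t=24-25: P2@Q2 runs 1, rem=0, completes. Q0=[] Q1=[] Q2=[P3]
t=25-32: P3@Q2 runs 7, rem=0, completes. Q0=[] Q1=[] Q2=[]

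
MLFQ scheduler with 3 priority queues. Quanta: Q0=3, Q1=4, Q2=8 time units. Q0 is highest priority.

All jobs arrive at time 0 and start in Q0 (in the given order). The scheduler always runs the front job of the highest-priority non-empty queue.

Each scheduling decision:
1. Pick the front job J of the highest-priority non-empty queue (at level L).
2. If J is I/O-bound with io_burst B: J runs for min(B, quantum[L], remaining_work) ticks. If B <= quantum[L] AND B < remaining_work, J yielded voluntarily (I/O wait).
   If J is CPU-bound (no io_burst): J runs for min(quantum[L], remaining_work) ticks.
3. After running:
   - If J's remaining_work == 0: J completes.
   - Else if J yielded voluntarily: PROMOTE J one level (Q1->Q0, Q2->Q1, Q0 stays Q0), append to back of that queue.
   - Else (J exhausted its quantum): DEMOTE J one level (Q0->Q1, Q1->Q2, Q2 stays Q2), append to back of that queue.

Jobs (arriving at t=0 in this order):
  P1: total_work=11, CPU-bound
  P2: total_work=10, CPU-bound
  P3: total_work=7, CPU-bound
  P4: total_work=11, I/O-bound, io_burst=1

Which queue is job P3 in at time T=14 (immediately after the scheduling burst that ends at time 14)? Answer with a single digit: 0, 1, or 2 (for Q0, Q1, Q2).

t=0-3: P1@Q0 runs 3, rem=8, quantum used, demote→Q1. Q0=[P2,P3,P4] Q1=[P1] Q2=[]
t=3-6: P2@Q0 runs 3, rem=7, quantum used, demote→Q1. Q0=[P3,P4] Q1=[P1,P2] Q2=[]
t=6-9: P3@Q0 runs 3, rem=4, quantum used, demote→Q1. Q0=[P4] Q1=[P1,P2,P3] Q2=[]
t=9-10: P4@Q0 runs 1, rem=10, I/O yield, promote→Q0. Q0=[P4] Q1=[P1,P2,P3] Q2=[]
t=10-11: P4@Q0 runs 1, rem=9, I/O yield, promote→Q0. Q0=[P4] Q1=[P1,P2,P3] Q2=[]
t=11-12: P4@Q0 runs 1, rem=8, I/O yield, promote→Q0. Q0=[P4] Q1=[P1,P2,P3] Q2=[]
t=12-13: P4@Q0 runs 1, rem=7, I/O yield, promote→Q0. Q0=[P4] Q1=[P1,P2,P3] Q2=[]
t=13-14: P4@Q0 runs 1, rem=6, I/O yield, promote→Q0. Q0=[P4] Q1=[P1,P2,P3] Q2=[]
t=14-15: P4@Q0 runs 1, rem=5, I/O yield, promote→Q0. Q0=[P4] Q1=[P1,P2,P3] Q2=[]
t=15-16: P4@Q0 runs 1, rem=4, I/O yield, promote→Q0. Q0=[P4] Q1=[P1,P2,P3] Q2=[]
t=16-17: P4@Q0 runs 1, rem=3, I/O yield, promote→Q0. Q0=[P4] Q1=[P1,P2,P3] Q2=[]
t=17-18: P4@Q0 runs 1, rem=2, I/O yield, promote→Q0. Q0=[P4] Q1=[P1,P2,P3] Q2=[]
t=18-19: P4@Q0 runs 1, rem=1, I/O yield, promote→Q0. Q0=[P4] Q1=[P1,P2,P3] Q2=[]
t=19-20: P4@Q0 runs 1, rem=0, completes. Q0=[] Q1=[P1,P2,P3] Q2=[]
t=20-24: P1@Q1 runs 4, rem=4, quantum used, demote→Q2. Q0=[] Q1=[P2,P3] Q2=[P1]
t=24-28: P2@Q1 runs 4, rem=3, quantum used, demote→Q2. Q0=[] Q1=[P3] Q2=[P1,P2]
t=28-32: P3@Q1 runs 4, rem=0, completes. Q0=[] Q1=[] Q2=[P1,P2]
t=32-36: P1@Q2 runs 4, rem=0, completes. Q0=[] Q1=[] Q2=[P2]
t=36-39: P2@Q2 runs 3, rem=0, completes. Q0=[] Q1=[] Q2=[]

Answer: 1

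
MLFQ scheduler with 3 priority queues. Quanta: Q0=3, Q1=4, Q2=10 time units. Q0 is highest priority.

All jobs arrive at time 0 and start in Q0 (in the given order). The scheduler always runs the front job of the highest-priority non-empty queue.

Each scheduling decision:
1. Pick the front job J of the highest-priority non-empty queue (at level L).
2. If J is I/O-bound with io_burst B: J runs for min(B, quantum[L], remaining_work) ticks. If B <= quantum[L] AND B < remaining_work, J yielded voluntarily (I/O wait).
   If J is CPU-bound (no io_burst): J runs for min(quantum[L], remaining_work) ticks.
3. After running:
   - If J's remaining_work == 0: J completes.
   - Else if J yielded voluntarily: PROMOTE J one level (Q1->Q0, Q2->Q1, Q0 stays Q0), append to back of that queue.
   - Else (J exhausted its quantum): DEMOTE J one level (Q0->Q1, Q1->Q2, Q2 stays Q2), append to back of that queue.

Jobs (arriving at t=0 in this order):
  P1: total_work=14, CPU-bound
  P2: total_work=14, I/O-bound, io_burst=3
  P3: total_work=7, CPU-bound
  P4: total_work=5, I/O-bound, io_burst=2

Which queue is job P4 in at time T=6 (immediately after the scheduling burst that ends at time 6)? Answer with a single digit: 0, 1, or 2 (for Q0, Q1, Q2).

Answer: 0

Derivation:
t=0-3: P1@Q0 runs 3, rem=11, quantum used, demote→Q1. Q0=[P2,P3,P4] Q1=[P1] Q2=[]
t=3-6: P2@Q0 runs 3, rem=11, I/O yield, promote→Q0. Q0=[P3,P4,P2] Q1=[P1] Q2=[]
t=6-9: P3@Q0 runs 3, rem=4, quantum used, demote→Q1. Q0=[P4,P2] Q1=[P1,P3] Q2=[]
t=9-11: P4@Q0 runs 2, rem=3, I/O yield, promote→Q0. Q0=[P2,P4] Q1=[P1,P3] Q2=[]
t=11-14: P2@Q0 runs 3, rem=8, I/O yield, promote→Q0. Q0=[P4,P2] Q1=[P1,P3] Q2=[]
t=14-16: P4@Q0 runs 2, rem=1, I/O yield, promote→Q0. Q0=[P2,P4] Q1=[P1,P3] Q2=[]
t=16-19: P2@Q0 runs 3, rem=5, I/O yield, promote→Q0. Q0=[P4,P2] Q1=[P1,P3] Q2=[]
t=19-20: P4@Q0 runs 1, rem=0, completes. Q0=[P2] Q1=[P1,P3] Q2=[]
t=20-23: P2@Q0 runs 3, rem=2, I/O yield, promote→Q0. Q0=[P2] Q1=[P1,P3] Q2=[]
t=23-25: P2@Q0 runs 2, rem=0, completes. Q0=[] Q1=[P1,P3] Q2=[]
t=25-29: P1@Q1 runs 4, rem=7, quantum used, demote→Q2. Q0=[] Q1=[P3] Q2=[P1]
t=29-33: P3@Q1 runs 4, rem=0, completes. Q0=[] Q1=[] Q2=[P1]
t=33-40: P1@Q2 runs 7, rem=0, completes. Q0=[] Q1=[] Q2=[]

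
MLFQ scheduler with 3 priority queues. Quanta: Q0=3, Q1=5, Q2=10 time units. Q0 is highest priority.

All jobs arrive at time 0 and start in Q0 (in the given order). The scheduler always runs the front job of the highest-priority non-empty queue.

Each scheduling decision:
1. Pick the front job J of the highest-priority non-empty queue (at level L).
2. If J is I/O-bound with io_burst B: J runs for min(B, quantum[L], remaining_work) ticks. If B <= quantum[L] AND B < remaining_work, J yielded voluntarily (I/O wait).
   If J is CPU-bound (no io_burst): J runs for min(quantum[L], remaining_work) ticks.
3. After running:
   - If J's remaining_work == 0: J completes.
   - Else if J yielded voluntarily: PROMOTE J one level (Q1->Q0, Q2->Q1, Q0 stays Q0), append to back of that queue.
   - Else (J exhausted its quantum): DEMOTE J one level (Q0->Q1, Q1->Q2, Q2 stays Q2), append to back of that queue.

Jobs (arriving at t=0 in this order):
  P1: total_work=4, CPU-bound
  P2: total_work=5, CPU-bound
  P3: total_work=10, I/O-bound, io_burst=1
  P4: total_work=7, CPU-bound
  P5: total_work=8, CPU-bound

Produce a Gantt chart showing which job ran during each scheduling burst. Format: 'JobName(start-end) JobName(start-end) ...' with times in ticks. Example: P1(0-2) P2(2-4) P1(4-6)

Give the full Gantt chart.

t=0-3: P1@Q0 runs 3, rem=1, quantum used, demote→Q1. Q0=[P2,P3,P4,P5] Q1=[P1] Q2=[]
t=3-6: P2@Q0 runs 3, rem=2, quantum used, demote→Q1. Q0=[P3,P4,P5] Q1=[P1,P2] Q2=[]
t=6-7: P3@Q0 runs 1, rem=9, I/O yield, promote→Q0. Q0=[P4,P5,P3] Q1=[P1,P2] Q2=[]
t=7-10: P4@Q0 runs 3, rem=4, quantum used, demote→Q1. Q0=[P5,P3] Q1=[P1,P2,P4] Q2=[]
t=10-13: P5@Q0 runs 3, rem=5, quantum used, demote→Q1. Q0=[P3] Q1=[P1,P2,P4,P5] Q2=[]
t=13-14: P3@Q0 runs 1, rem=8, I/O yield, promote→Q0. Q0=[P3] Q1=[P1,P2,P4,P5] Q2=[]
t=14-15: P3@Q0 runs 1, rem=7, I/O yield, promote→Q0. Q0=[P3] Q1=[P1,P2,P4,P5] Q2=[]
t=15-16: P3@Q0 runs 1, rem=6, I/O yield, promote→Q0. Q0=[P3] Q1=[P1,P2,P4,P5] Q2=[]
t=16-17: P3@Q0 runs 1, rem=5, I/O yield, promote→Q0. Q0=[P3] Q1=[P1,P2,P4,P5] Q2=[]
t=17-18: P3@Q0 runs 1, rem=4, I/O yield, promote→Q0. Q0=[P3] Q1=[P1,P2,P4,P5] Q2=[]
t=18-19: P3@Q0 runs 1, rem=3, I/O yield, promote→Q0. Q0=[P3] Q1=[P1,P2,P4,P5] Q2=[]
t=19-20: P3@Q0 runs 1, rem=2, I/O yield, promote→Q0. Q0=[P3] Q1=[P1,P2,P4,P5] Q2=[]
t=20-21: P3@Q0 runs 1, rem=1, I/O yield, promote→Q0. Q0=[P3] Q1=[P1,P2,P4,P5] Q2=[]
t=21-22: P3@Q0 runs 1, rem=0, completes. Q0=[] Q1=[P1,P2,P4,P5] Q2=[]
t=22-23: P1@Q1 runs 1, rem=0, completes. Q0=[] Q1=[P2,P4,P5] Q2=[]
t=23-25: P2@Q1 runs 2, rem=0, completes. Q0=[] Q1=[P4,P5] Q2=[]
t=25-29: P4@Q1 runs 4, rem=0, completes. Q0=[] Q1=[P5] Q2=[]
t=29-34: P5@Q1 runs 5, rem=0, completes. Q0=[] Q1=[] Q2=[]

Answer: P1(0-3) P2(3-6) P3(6-7) P4(7-10) P5(10-13) P3(13-14) P3(14-15) P3(15-16) P3(16-17) P3(17-18) P3(18-19) P3(19-20) P3(20-21) P3(21-22) P1(22-23) P2(23-25) P4(25-29) P5(29-34)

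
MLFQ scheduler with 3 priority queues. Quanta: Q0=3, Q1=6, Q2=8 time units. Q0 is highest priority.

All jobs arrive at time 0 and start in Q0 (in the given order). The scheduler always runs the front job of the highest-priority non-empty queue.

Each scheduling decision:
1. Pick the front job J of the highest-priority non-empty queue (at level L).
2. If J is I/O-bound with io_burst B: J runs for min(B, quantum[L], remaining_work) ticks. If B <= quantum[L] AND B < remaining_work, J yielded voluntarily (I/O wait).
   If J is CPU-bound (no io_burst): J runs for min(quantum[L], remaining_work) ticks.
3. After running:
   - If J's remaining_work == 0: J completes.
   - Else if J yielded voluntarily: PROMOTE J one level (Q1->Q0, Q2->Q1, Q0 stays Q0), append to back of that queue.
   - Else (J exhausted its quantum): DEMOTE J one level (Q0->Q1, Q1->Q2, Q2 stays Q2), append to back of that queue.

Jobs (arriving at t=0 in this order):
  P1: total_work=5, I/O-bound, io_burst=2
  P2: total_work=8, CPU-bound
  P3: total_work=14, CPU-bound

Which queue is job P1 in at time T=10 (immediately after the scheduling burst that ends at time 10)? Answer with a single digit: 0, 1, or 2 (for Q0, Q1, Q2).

t=0-2: P1@Q0 runs 2, rem=3, I/O yield, promote→Q0. Q0=[P2,P3,P1] Q1=[] Q2=[]
t=2-5: P2@Q0 runs 3, rem=5, quantum used, demote→Q1. Q0=[P3,P1] Q1=[P2] Q2=[]
t=5-8: P3@Q0 runs 3, rem=11, quantum used, demote→Q1. Q0=[P1] Q1=[P2,P3] Q2=[]
t=8-10: P1@Q0 runs 2, rem=1, I/O yield, promote→Q0. Q0=[P1] Q1=[P2,P3] Q2=[]
t=10-11: P1@Q0 runs 1, rem=0, completes. Q0=[] Q1=[P2,P3] Q2=[]
t=11-16: P2@Q1 runs 5, rem=0, completes. Q0=[] Q1=[P3] Q2=[]
t=16-22: P3@Q1 runs 6, rem=5, quantum used, demote→Q2. Q0=[] Q1=[] Q2=[P3]
t=22-27: P3@Q2 runs 5, rem=0, completes. Q0=[] Q1=[] Q2=[]

Answer: 0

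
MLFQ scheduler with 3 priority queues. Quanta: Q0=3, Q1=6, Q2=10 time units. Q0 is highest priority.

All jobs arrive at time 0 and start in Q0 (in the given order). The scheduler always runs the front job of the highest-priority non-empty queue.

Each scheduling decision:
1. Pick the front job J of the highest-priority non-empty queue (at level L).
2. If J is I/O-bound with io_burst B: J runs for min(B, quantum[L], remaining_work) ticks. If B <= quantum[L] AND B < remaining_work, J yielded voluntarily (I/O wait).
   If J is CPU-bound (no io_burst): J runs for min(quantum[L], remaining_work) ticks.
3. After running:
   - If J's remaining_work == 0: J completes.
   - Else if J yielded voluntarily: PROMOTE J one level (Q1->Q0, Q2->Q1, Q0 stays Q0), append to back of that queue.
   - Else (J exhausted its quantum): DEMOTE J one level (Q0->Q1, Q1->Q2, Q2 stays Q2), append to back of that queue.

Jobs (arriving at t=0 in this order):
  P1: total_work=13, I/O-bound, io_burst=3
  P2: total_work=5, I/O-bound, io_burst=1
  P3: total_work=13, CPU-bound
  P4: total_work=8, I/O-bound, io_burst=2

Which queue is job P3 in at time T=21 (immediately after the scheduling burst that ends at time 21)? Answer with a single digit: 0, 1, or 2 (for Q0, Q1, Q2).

Answer: 1

Derivation:
t=0-3: P1@Q0 runs 3, rem=10, I/O yield, promote→Q0. Q0=[P2,P3,P4,P1] Q1=[] Q2=[]
t=3-4: P2@Q0 runs 1, rem=4, I/O yield, promote→Q0. Q0=[P3,P4,P1,P2] Q1=[] Q2=[]
t=4-7: P3@Q0 runs 3, rem=10, quantum used, demote→Q1. Q0=[P4,P1,P2] Q1=[P3] Q2=[]
t=7-9: P4@Q0 runs 2, rem=6, I/O yield, promote→Q0. Q0=[P1,P2,P4] Q1=[P3] Q2=[]
t=9-12: P1@Q0 runs 3, rem=7, I/O yield, promote→Q0. Q0=[P2,P4,P1] Q1=[P3] Q2=[]
t=12-13: P2@Q0 runs 1, rem=3, I/O yield, promote→Q0. Q0=[P4,P1,P2] Q1=[P3] Q2=[]
t=13-15: P4@Q0 runs 2, rem=4, I/O yield, promote→Q0. Q0=[P1,P2,P4] Q1=[P3] Q2=[]
t=15-18: P1@Q0 runs 3, rem=4, I/O yield, promote→Q0. Q0=[P2,P4,P1] Q1=[P3] Q2=[]
t=18-19: P2@Q0 runs 1, rem=2, I/O yield, promote→Q0. Q0=[P4,P1,P2] Q1=[P3] Q2=[]
t=19-21: P4@Q0 runs 2, rem=2, I/O yield, promote→Q0. Q0=[P1,P2,P4] Q1=[P3] Q2=[]
t=21-24: P1@Q0 runs 3, rem=1, I/O yield, promote→Q0. Q0=[P2,P4,P1] Q1=[P3] Q2=[]
t=24-25: P2@Q0 runs 1, rem=1, I/O yield, promote→Q0. Q0=[P4,P1,P2] Q1=[P3] Q2=[]
t=25-27: P4@Q0 runs 2, rem=0, completes. Q0=[P1,P2] Q1=[P3] Q2=[]
t=27-28: P1@Q0 runs 1, rem=0, completes. Q0=[P2] Q1=[P3] Q2=[]
t=28-29: P2@Q0 runs 1, rem=0, completes. Q0=[] Q1=[P3] Q2=[]
t=29-35: P3@Q1 runs 6, rem=4, quantum used, demote→Q2. Q0=[] Q1=[] Q2=[P3]
t=35-39: P3@Q2 runs 4, rem=0, completes. Q0=[] Q1=[] Q2=[]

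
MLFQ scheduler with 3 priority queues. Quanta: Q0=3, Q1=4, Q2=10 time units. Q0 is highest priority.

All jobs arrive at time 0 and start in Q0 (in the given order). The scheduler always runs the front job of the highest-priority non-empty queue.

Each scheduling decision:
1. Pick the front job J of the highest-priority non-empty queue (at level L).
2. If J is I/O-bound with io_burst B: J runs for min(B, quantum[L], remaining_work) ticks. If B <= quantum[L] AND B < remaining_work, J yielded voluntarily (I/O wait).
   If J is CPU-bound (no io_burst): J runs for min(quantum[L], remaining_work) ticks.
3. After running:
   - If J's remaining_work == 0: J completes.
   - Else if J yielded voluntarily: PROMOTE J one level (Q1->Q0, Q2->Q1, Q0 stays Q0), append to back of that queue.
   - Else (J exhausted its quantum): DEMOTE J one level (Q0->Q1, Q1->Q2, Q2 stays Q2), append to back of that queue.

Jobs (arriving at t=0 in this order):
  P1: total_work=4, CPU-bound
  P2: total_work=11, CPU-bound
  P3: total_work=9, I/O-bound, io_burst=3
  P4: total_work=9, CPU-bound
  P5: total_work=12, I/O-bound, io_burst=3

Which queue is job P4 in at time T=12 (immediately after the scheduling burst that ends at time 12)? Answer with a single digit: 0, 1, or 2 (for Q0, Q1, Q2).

t=0-3: P1@Q0 runs 3, rem=1, quantum used, demote→Q1. Q0=[P2,P3,P4,P5] Q1=[P1] Q2=[]
t=3-6: P2@Q0 runs 3, rem=8, quantum used, demote→Q1. Q0=[P3,P4,P5] Q1=[P1,P2] Q2=[]
t=6-9: P3@Q0 runs 3, rem=6, I/O yield, promote→Q0. Q0=[P4,P5,P3] Q1=[P1,P2] Q2=[]
t=9-12: P4@Q0 runs 3, rem=6, quantum used, demote→Q1. Q0=[P5,P3] Q1=[P1,P2,P4] Q2=[]
t=12-15: P5@Q0 runs 3, rem=9, I/O yield, promote→Q0. Q0=[P3,P5] Q1=[P1,P2,P4] Q2=[]
t=15-18: P3@Q0 runs 3, rem=3, I/O yield, promote→Q0. Q0=[P5,P3] Q1=[P1,P2,P4] Q2=[]
t=18-21: P5@Q0 runs 3, rem=6, I/O yield, promote→Q0. Q0=[P3,P5] Q1=[P1,P2,P4] Q2=[]
t=21-24: P3@Q0 runs 3, rem=0, completes. Q0=[P5] Q1=[P1,P2,P4] Q2=[]
t=24-27: P5@Q0 runs 3, rem=3, I/O yield, promote→Q0. Q0=[P5] Q1=[P1,P2,P4] Q2=[]
t=27-30: P5@Q0 runs 3, rem=0, completes. Q0=[] Q1=[P1,P2,P4] Q2=[]
t=30-31: P1@Q1 runs 1, rem=0, completes. Q0=[] Q1=[P2,P4] Q2=[]
t=31-35: P2@Q1 runs 4, rem=4, quantum used, demote→Q2. Q0=[] Q1=[P4] Q2=[P2]
t=35-39: P4@Q1 runs 4, rem=2, quantum used, demote→Q2. Q0=[] Q1=[] Q2=[P2,P4]
t=39-43: P2@Q2 runs 4, rem=0, completes. Q0=[] Q1=[] Q2=[P4]
t=43-45: P4@Q2 runs 2, rem=0, completes. Q0=[] Q1=[] Q2=[]

Answer: 1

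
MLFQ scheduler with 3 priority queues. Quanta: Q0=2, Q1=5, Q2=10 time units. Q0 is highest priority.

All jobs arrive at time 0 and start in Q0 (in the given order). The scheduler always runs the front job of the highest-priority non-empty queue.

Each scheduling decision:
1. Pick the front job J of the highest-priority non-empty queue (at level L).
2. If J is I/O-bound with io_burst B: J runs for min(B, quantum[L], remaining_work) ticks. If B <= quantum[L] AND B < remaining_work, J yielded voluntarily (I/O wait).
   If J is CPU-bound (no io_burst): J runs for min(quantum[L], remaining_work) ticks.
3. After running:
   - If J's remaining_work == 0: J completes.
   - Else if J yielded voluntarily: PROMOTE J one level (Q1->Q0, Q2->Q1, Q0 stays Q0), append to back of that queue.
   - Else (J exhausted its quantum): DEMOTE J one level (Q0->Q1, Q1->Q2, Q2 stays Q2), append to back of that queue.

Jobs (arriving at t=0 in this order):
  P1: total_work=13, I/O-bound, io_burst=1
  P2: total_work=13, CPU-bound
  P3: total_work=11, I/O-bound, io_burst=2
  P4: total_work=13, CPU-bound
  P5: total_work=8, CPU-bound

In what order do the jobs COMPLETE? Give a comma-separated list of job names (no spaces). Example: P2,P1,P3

Answer: P3,P1,P2,P4,P5

Derivation:
t=0-1: P1@Q0 runs 1, rem=12, I/O yield, promote→Q0. Q0=[P2,P3,P4,P5,P1] Q1=[] Q2=[]
t=1-3: P2@Q0 runs 2, rem=11, quantum used, demote→Q1. Q0=[P3,P4,P5,P1] Q1=[P2] Q2=[]
t=3-5: P3@Q0 runs 2, rem=9, I/O yield, promote→Q0. Q0=[P4,P5,P1,P3] Q1=[P2] Q2=[]
t=5-7: P4@Q0 runs 2, rem=11, quantum used, demote→Q1. Q0=[P5,P1,P3] Q1=[P2,P4] Q2=[]
t=7-9: P5@Q0 runs 2, rem=6, quantum used, demote→Q1. Q0=[P1,P3] Q1=[P2,P4,P5] Q2=[]
t=9-10: P1@Q0 runs 1, rem=11, I/O yield, promote→Q0. Q0=[P3,P1] Q1=[P2,P4,P5] Q2=[]
t=10-12: P3@Q0 runs 2, rem=7, I/O yield, promote→Q0. Q0=[P1,P3] Q1=[P2,P4,P5] Q2=[]
t=12-13: P1@Q0 runs 1, rem=10, I/O yield, promote→Q0. Q0=[P3,P1] Q1=[P2,P4,P5] Q2=[]
t=13-15: P3@Q0 runs 2, rem=5, I/O yield, promote→Q0. Q0=[P1,P3] Q1=[P2,P4,P5] Q2=[]
t=15-16: P1@Q0 runs 1, rem=9, I/O yield, promote→Q0. Q0=[P3,P1] Q1=[P2,P4,P5] Q2=[]
t=16-18: P3@Q0 runs 2, rem=3, I/O yield, promote→Q0. Q0=[P1,P3] Q1=[P2,P4,P5] Q2=[]
t=18-19: P1@Q0 runs 1, rem=8, I/O yield, promote→Q0. Q0=[P3,P1] Q1=[P2,P4,P5] Q2=[]
t=19-21: P3@Q0 runs 2, rem=1, I/O yield, promote→Q0. Q0=[P1,P3] Q1=[P2,P4,P5] Q2=[]
t=21-22: P1@Q0 runs 1, rem=7, I/O yield, promote→Q0. Q0=[P3,P1] Q1=[P2,P4,P5] Q2=[]
t=22-23: P3@Q0 runs 1, rem=0, completes. Q0=[P1] Q1=[P2,P4,P5] Q2=[]
t=23-24: P1@Q0 runs 1, rem=6, I/O yield, promote→Q0. Q0=[P1] Q1=[P2,P4,P5] Q2=[]
t=24-25: P1@Q0 runs 1, rem=5, I/O yield, promote→Q0. Q0=[P1] Q1=[P2,P4,P5] Q2=[]
t=25-26: P1@Q0 runs 1, rem=4, I/O yield, promote→Q0. Q0=[P1] Q1=[P2,P4,P5] Q2=[]
t=26-27: P1@Q0 runs 1, rem=3, I/O yield, promote→Q0. Q0=[P1] Q1=[P2,P4,P5] Q2=[]
t=27-28: P1@Q0 runs 1, rem=2, I/O yield, promote→Q0. Q0=[P1] Q1=[P2,P4,P5] Q2=[]
t=28-29: P1@Q0 runs 1, rem=1, I/O yield, promote→Q0. Q0=[P1] Q1=[P2,P4,P5] Q2=[]
t=29-30: P1@Q0 runs 1, rem=0, completes. Q0=[] Q1=[P2,P4,P5] Q2=[]
t=30-35: P2@Q1 runs 5, rem=6, quantum used, demote→Q2. Q0=[] Q1=[P4,P5] Q2=[P2]
t=35-40: P4@Q1 runs 5, rem=6, quantum used, demote→Q2. Q0=[] Q1=[P5] Q2=[P2,P4]
t=40-45: P5@Q1 runs 5, rem=1, quantum used, demote→Q2. Q0=[] Q1=[] Q2=[P2,P4,P5]
t=45-51: P2@Q2 runs 6, rem=0, completes. Q0=[] Q1=[] Q2=[P4,P5]
t=51-57: P4@Q2 runs 6, rem=0, completes. Q0=[] Q1=[] Q2=[P5]
t=57-58: P5@Q2 runs 1, rem=0, completes. Q0=[] Q1=[] Q2=[]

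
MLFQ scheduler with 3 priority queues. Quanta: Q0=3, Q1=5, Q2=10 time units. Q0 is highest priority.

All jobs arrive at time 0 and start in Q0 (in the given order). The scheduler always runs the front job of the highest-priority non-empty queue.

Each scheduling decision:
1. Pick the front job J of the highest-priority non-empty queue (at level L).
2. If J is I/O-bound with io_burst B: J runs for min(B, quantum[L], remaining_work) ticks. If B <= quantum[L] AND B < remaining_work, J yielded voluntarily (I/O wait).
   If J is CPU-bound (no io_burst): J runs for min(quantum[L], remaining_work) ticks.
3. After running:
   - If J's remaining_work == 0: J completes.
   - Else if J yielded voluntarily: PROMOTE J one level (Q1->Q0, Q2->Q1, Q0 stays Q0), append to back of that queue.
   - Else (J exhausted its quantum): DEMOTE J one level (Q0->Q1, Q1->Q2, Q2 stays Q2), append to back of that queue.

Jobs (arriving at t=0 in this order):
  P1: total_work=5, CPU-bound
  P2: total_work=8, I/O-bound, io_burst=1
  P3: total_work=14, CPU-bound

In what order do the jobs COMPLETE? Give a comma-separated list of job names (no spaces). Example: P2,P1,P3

Answer: P2,P1,P3

Derivation:
t=0-3: P1@Q0 runs 3, rem=2, quantum used, demote→Q1. Q0=[P2,P3] Q1=[P1] Q2=[]
t=3-4: P2@Q0 runs 1, rem=7, I/O yield, promote→Q0. Q0=[P3,P2] Q1=[P1] Q2=[]
t=4-7: P3@Q0 runs 3, rem=11, quantum used, demote→Q1. Q0=[P2] Q1=[P1,P3] Q2=[]
t=7-8: P2@Q0 runs 1, rem=6, I/O yield, promote→Q0. Q0=[P2] Q1=[P1,P3] Q2=[]
t=8-9: P2@Q0 runs 1, rem=5, I/O yield, promote→Q0. Q0=[P2] Q1=[P1,P3] Q2=[]
t=9-10: P2@Q0 runs 1, rem=4, I/O yield, promote→Q0. Q0=[P2] Q1=[P1,P3] Q2=[]
t=10-11: P2@Q0 runs 1, rem=3, I/O yield, promote→Q0. Q0=[P2] Q1=[P1,P3] Q2=[]
t=11-12: P2@Q0 runs 1, rem=2, I/O yield, promote→Q0. Q0=[P2] Q1=[P1,P3] Q2=[]
t=12-13: P2@Q0 runs 1, rem=1, I/O yield, promote→Q0. Q0=[P2] Q1=[P1,P3] Q2=[]
t=13-14: P2@Q0 runs 1, rem=0, completes. Q0=[] Q1=[P1,P3] Q2=[]
t=14-16: P1@Q1 runs 2, rem=0, completes. Q0=[] Q1=[P3] Q2=[]
t=16-21: P3@Q1 runs 5, rem=6, quantum used, demote→Q2. Q0=[] Q1=[] Q2=[P3]
t=21-27: P3@Q2 runs 6, rem=0, completes. Q0=[] Q1=[] Q2=[]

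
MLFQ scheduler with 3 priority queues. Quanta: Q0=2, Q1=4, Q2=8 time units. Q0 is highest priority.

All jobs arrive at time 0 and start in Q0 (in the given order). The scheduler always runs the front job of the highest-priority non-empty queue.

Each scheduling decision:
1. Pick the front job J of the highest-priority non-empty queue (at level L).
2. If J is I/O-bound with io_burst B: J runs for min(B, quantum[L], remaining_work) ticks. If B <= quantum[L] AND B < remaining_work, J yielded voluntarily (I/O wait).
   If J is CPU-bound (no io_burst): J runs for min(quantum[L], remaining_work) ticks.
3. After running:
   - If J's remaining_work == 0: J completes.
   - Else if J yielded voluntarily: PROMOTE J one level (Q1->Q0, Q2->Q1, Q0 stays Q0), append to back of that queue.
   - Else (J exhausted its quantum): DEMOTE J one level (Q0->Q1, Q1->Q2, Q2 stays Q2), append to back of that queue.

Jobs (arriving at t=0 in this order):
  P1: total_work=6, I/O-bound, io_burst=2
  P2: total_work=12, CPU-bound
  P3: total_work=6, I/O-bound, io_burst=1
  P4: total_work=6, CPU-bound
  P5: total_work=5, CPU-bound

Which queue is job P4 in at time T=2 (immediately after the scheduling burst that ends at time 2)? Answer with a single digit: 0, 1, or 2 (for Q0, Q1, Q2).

t=0-2: P1@Q0 runs 2, rem=4, I/O yield, promote→Q0. Q0=[P2,P3,P4,P5,P1] Q1=[] Q2=[]
t=2-4: P2@Q0 runs 2, rem=10, quantum used, demote→Q1. Q0=[P3,P4,P5,P1] Q1=[P2] Q2=[]
t=4-5: P3@Q0 runs 1, rem=5, I/O yield, promote→Q0. Q0=[P4,P5,P1,P3] Q1=[P2] Q2=[]
t=5-7: P4@Q0 runs 2, rem=4, quantum used, demote→Q1. Q0=[P5,P1,P3] Q1=[P2,P4] Q2=[]
t=7-9: P5@Q0 runs 2, rem=3, quantum used, demote→Q1. Q0=[P1,P3] Q1=[P2,P4,P5] Q2=[]
t=9-11: P1@Q0 runs 2, rem=2, I/O yield, promote→Q0. Q0=[P3,P1] Q1=[P2,P4,P5] Q2=[]
t=11-12: P3@Q0 runs 1, rem=4, I/O yield, promote→Q0. Q0=[P1,P3] Q1=[P2,P4,P5] Q2=[]
t=12-14: P1@Q0 runs 2, rem=0, completes. Q0=[P3] Q1=[P2,P4,P5] Q2=[]
t=14-15: P3@Q0 runs 1, rem=3, I/O yield, promote→Q0. Q0=[P3] Q1=[P2,P4,P5] Q2=[]
t=15-16: P3@Q0 runs 1, rem=2, I/O yield, promote→Q0. Q0=[P3] Q1=[P2,P4,P5] Q2=[]
t=16-17: P3@Q0 runs 1, rem=1, I/O yield, promote→Q0. Q0=[P3] Q1=[P2,P4,P5] Q2=[]
t=17-18: P3@Q0 runs 1, rem=0, completes. Q0=[] Q1=[P2,P4,P5] Q2=[]
t=18-22: P2@Q1 runs 4, rem=6, quantum used, demote→Q2. Q0=[] Q1=[P4,P5] Q2=[P2]
t=22-26: P4@Q1 runs 4, rem=0, completes. Q0=[] Q1=[P5] Q2=[P2]
t=26-29: P5@Q1 runs 3, rem=0, completes. Q0=[] Q1=[] Q2=[P2]
t=29-35: P2@Q2 runs 6, rem=0, completes. Q0=[] Q1=[] Q2=[]

Answer: 0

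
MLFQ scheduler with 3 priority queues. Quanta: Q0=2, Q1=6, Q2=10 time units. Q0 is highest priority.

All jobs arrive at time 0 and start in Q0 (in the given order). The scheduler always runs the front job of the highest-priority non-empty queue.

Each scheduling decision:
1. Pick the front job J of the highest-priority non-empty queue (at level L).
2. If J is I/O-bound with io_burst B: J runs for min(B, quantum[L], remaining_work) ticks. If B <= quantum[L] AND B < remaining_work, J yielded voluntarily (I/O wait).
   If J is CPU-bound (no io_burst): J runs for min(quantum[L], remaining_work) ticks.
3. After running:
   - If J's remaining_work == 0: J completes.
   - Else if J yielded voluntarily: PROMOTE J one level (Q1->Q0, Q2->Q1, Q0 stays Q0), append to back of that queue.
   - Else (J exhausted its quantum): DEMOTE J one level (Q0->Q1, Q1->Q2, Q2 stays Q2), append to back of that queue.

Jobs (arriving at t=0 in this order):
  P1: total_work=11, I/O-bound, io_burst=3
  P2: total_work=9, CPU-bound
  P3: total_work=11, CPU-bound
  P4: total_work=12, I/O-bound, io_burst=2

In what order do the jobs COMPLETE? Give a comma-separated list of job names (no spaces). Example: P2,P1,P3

Answer: P4,P1,P2,P3

Derivation:
t=0-2: P1@Q0 runs 2, rem=9, quantum used, demote→Q1. Q0=[P2,P3,P4] Q1=[P1] Q2=[]
t=2-4: P2@Q0 runs 2, rem=7, quantum used, demote→Q1. Q0=[P3,P4] Q1=[P1,P2] Q2=[]
t=4-6: P3@Q0 runs 2, rem=9, quantum used, demote→Q1. Q0=[P4] Q1=[P1,P2,P3] Q2=[]
t=6-8: P4@Q0 runs 2, rem=10, I/O yield, promote→Q0. Q0=[P4] Q1=[P1,P2,P3] Q2=[]
t=8-10: P4@Q0 runs 2, rem=8, I/O yield, promote→Q0. Q0=[P4] Q1=[P1,P2,P3] Q2=[]
t=10-12: P4@Q0 runs 2, rem=6, I/O yield, promote→Q0. Q0=[P4] Q1=[P1,P2,P3] Q2=[]
t=12-14: P4@Q0 runs 2, rem=4, I/O yield, promote→Q0. Q0=[P4] Q1=[P1,P2,P3] Q2=[]
t=14-16: P4@Q0 runs 2, rem=2, I/O yield, promote→Q0. Q0=[P4] Q1=[P1,P2,P3] Q2=[]
t=16-18: P4@Q0 runs 2, rem=0, completes. Q0=[] Q1=[P1,P2,P3] Q2=[]
t=18-21: P1@Q1 runs 3, rem=6, I/O yield, promote→Q0. Q0=[P1] Q1=[P2,P3] Q2=[]
t=21-23: P1@Q0 runs 2, rem=4, quantum used, demote→Q1. Q0=[] Q1=[P2,P3,P1] Q2=[]
t=23-29: P2@Q1 runs 6, rem=1, quantum used, demote→Q2. Q0=[] Q1=[P3,P1] Q2=[P2]
t=29-35: P3@Q1 runs 6, rem=3, quantum used, demote→Q2. Q0=[] Q1=[P1] Q2=[P2,P3]
t=35-38: P1@Q1 runs 3, rem=1, I/O yield, promote→Q0. Q0=[P1] Q1=[] Q2=[P2,P3]
t=38-39: P1@Q0 runs 1, rem=0, completes. Q0=[] Q1=[] Q2=[P2,P3]
t=39-40: P2@Q2 runs 1, rem=0, completes. Q0=[] Q1=[] Q2=[P3]
t=40-43: P3@Q2 runs 3, rem=0, completes. Q0=[] Q1=[] Q2=[]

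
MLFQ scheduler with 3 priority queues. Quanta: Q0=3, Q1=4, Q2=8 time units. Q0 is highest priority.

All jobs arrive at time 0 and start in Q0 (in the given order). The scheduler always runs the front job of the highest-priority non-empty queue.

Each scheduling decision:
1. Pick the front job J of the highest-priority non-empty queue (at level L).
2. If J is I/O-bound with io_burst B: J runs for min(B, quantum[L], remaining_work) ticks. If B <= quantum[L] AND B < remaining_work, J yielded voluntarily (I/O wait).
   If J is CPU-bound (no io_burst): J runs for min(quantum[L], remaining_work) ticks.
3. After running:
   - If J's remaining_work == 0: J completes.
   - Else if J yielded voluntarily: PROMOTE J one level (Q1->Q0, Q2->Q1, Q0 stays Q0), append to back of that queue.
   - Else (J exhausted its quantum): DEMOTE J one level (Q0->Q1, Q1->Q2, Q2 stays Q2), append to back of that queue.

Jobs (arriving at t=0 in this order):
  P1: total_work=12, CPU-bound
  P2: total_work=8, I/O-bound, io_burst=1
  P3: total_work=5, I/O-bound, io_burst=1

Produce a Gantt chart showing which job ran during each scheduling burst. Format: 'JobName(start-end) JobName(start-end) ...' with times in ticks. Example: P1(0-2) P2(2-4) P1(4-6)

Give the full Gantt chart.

t=0-3: P1@Q0 runs 3, rem=9, quantum used, demote→Q1. Q0=[P2,P3] Q1=[P1] Q2=[]
t=3-4: P2@Q0 runs 1, rem=7, I/O yield, promote→Q0. Q0=[P3,P2] Q1=[P1] Q2=[]
t=4-5: P3@Q0 runs 1, rem=4, I/O yield, promote→Q0. Q0=[P2,P3] Q1=[P1] Q2=[]
t=5-6: P2@Q0 runs 1, rem=6, I/O yield, promote→Q0. Q0=[P3,P2] Q1=[P1] Q2=[]
t=6-7: P3@Q0 runs 1, rem=3, I/O yield, promote→Q0. Q0=[P2,P3] Q1=[P1] Q2=[]
t=7-8: P2@Q0 runs 1, rem=5, I/O yield, promote→Q0. Q0=[P3,P2] Q1=[P1] Q2=[]
t=8-9: P3@Q0 runs 1, rem=2, I/O yield, promote→Q0. Q0=[P2,P3] Q1=[P1] Q2=[]
t=9-10: P2@Q0 runs 1, rem=4, I/O yield, promote→Q0. Q0=[P3,P2] Q1=[P1] Q2=[]
t=10-11: P3@Q0 runs 1, rem=1, I/O yield, promote→Q0. Q0=[P2,P3] Q1=[P1] Q2=[]
t=11-12: P2@Q0 runs 1, rem=3, I/O yield, promote→Q0. Q0=[P3,P2] Q1=[P1] Q2=[]
t=12-13: P3@Q0 runs 1, rem=0, completes. Q0=[P2] Q1=[P1] Q2=[]
t=13-14: P2@Q0 runs 1, rem=2, I/O yield, promote→Q0. Q0=[P2] Q1=[P1] Q2=[]
t=14-15: P2@Q0 runs 1, rem=1, I/O yield, promote→Q0. Q0=[P2] Q1=[P1] Q2=[]
t=15-16: P2@Q0 runs 1, rem=0, completes. Q0=[] Q1=[P1] Q2=[]
t=16-20: P1@Q1 runs 4, rem=5, quantum used, demote→Q2. Q0=[] Q1=[] Q2=[P1]
t=20-25: P1@Q2 runs 5, rem=0, completes. Q0=[] Q1=[] Q2=[]

Answer: P1(0-3) P2(3-4) P3(4-5) P2(5-6) P3(6-7) P2(7-8) P3(8-9) P2(9-10) P3(10-11) P2(11-12) P3(12-13) P2(13-14) P2(14-15) P2(15-16) P1(16-20) P1(20-25)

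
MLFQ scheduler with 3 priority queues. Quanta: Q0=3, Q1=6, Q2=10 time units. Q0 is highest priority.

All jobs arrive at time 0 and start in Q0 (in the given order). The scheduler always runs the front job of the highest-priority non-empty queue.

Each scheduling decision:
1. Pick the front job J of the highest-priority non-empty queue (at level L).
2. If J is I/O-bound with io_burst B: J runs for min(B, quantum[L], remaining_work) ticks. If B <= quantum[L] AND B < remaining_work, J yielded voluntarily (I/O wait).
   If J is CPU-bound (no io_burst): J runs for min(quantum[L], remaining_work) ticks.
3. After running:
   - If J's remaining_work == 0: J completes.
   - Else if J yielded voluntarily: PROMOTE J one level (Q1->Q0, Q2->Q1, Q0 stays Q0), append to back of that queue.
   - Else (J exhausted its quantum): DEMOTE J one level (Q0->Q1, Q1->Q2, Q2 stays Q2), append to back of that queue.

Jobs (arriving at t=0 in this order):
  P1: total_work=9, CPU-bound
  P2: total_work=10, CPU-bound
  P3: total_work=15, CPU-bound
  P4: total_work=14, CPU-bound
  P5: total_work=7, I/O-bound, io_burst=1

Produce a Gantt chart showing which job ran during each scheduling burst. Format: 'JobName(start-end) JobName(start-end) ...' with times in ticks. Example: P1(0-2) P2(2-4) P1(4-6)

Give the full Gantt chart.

t=0-3: P1@Q0 runs 3, rem=6, quantum used, demote→Q1. Q0=[P2,P3,P4,P5] Q1=[P1] Q2=[]
t=3-6: P2@Q0 runs 3, rem=7, quantum used, demote→Q1. Q0=[P3,P4,P5] Q1=[P1,P2] Q2=[]
t=6-9: P3@Q0 runs 3, rem=12, quantum used, demote→Q1. Q0=[P4,P5] Q1=[P1,P2,P3] Q2=[]
t=9-12: P4@Q0 runs 3, rem=11, quantum used, demote→Q1. Q0=[P5] Q1=[P1,P2,P3,P4] Q2=[]
t=12-13: P5@Q0 runs 1, rem=6, I/O yield, promote→Q0. Q0=[P5] Q1=[P1,P2,P3,P4] Q2=[]
t=13-14: P5@Q0 runs 1, rem=5, I/O yield, promote→Q0. Q0=[P5] Q1=[P1,P2,P3,P4] Q2=[]
t=14-15: P5@Q0 runs 1, rem=4, I/O yield, promote→Q0. Q0=[P5] Q1=[P1,P2,P3,P4] Q2=[]
t=15-16: P5@Q0 runs 1, rem=3, I/O yield, promote→Q0. Q0=[P5] Q1=[P1,P2,P3,P4] Q2=[]
t=16-17: P5@Q0 runs 1, rem=2, I/O yield, promote→Q0. Q0=[P5] Q1=[P1,P2,P3,P4] Q2=[]
t=17-18: P5@Q0 runs 1, rem=1, I/O yield, promote→Q0. Q0=[P5] Q1=[P1,P2,P3,P4] Q2=[]
t=18-19: P5@Q0 runs 1, rem=0, completes. Q0=[] Q1=[P1,P2,P3,P4] Q2=[]
t=19-25: P1@Q1 runs 6, rem=0, completes. Q0=[] Q1=[P2,P3,P4] Q2=[]
t=25-31: P2@Q1 runs 6, rem=1, quantum used, demote→Q2. Q0=[] Q1=[P3,P4] Q2=[P2]
t=31-37: P3@Q1 runs 6, rem=6, quantum used, demote→Q2. Q0=[] Q1=[P4] Q2=[P2,P3]
t=37-43: P4@Q1 runs 6, rem=5, quantum used, demote→Q2. Q0=[] Q1=[] Q2=[P2,P3,P4]
t=43-44: P2@Q2 runs 1, rem=0, completes. Q0=[] Q1=[] Q2=[P3,P4]
t=44-50: P3@Q2 runs 6, rem=0, completes. Q0=[] Q1=[] Q2=[P4]
t=50-55: P4@Q2 runs 5, rem=0, completes. Q0=[] Q1=[] Q2=[]

Answer: P1(0-3) P2(3-6) P3(6-9) P4(9-12) P5(12-13) P5(13-14) P5(14-15) P5(15-16) P5(16-17) P5(17-18) P5(18-19) P1(19-25) P2(25-31) P3(31-37) P4(37-43) P2(43-44) P3(44-50) P4(50-55)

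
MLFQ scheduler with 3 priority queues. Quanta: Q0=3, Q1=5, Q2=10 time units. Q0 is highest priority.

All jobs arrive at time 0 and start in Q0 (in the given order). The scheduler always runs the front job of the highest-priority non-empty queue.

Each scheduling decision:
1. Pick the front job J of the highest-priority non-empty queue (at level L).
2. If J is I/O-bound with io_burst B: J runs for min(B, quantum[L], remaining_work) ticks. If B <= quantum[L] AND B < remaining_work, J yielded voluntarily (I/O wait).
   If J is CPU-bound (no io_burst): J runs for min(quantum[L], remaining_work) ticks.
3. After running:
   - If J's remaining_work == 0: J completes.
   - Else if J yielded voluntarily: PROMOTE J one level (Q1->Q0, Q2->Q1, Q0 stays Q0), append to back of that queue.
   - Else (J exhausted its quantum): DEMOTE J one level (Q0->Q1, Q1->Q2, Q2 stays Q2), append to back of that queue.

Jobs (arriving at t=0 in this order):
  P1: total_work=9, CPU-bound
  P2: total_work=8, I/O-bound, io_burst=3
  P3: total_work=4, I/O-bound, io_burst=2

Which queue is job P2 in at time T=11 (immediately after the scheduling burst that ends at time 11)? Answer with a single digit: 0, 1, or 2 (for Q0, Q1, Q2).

t=0-3: P1@Q0 runs 3, rem=6, quantum used, demote→Q1. Q0=[P2,P3] Q1=[P1] Q2=[]
t=3-6: P2@Q0 runs 3, rem=5, I/O yield, promote→Q0. Q0=[P3,P2] Q1=[P1] Q2=[]
t=6-8: P3@Q0 runs 2, rem=2, I/O yield, promote→Q0. Q0=[P2,P3] Q1=[P1] Q2=[]
t=8-11: P2@Q0 runs 3, rem=2, I/O yield, promote→Q0. Q0=[P3,P2] Q1=[P1] Q2=[]
t=11-13: P3@Q0 runs 2, rem=0, completes. Q0=[P2] Q1=[P1] Q2=[]
t=13-15: P2@Q0 runs 2, rem=0, completes. Q0=[] Q1=[P1] Q2=[]
t=15-20: P1@Q1 runs 5, rem=1, quantum used, demote→Q2. Q0=[] Q1=[] Q2=[P1]
t=20-21: P1@Q2 runs 1, rem=0, completes. Q0=[] Q1=[] Q2=[]

Answer: 0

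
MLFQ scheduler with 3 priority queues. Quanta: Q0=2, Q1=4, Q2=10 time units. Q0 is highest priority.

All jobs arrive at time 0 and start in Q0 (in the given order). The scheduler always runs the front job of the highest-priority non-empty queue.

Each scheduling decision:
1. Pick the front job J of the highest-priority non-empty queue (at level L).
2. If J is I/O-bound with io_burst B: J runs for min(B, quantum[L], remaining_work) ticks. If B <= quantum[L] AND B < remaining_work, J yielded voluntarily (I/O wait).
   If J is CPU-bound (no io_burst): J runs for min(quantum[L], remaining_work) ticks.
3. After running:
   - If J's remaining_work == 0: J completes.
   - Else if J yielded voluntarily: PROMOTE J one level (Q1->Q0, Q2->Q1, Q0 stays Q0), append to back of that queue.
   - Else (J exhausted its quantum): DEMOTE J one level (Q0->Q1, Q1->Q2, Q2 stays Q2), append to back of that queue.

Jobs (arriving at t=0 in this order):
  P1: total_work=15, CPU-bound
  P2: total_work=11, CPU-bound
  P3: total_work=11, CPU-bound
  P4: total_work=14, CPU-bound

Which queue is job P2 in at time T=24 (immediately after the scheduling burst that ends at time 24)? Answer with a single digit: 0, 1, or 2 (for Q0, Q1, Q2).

t=0-2: P1@Q0 runs 2, rem=13, quantum used, demote→Q1. Q0=[P2,P3,P4] Q1=[P1] Q2=[]
t=2-4: P2@Q0 runs 2, rem=9, quantum used, demote→Q1. Q0=[P3,P4] Q1=[P1,P2] Q2=[]
t=4-6: P3@Q0 runs 2, rem=9, quantum used, demote→Q1. Q0=[P4] Q1=[P1,P2,P3] Q2=[]
t=6-8: P4@Q0 runs 2, rem=12, quantum used, demote→Q1. Q0=[] Q1=[P1,P2,P3,P4] Q2=[]
t=8-12: P1@Q1 runs 4, rem=9, quantum used, demote→Q2. Q0=[] Q1=[P2,P3,P4] Q2=[P1]
t=12-16: P2@Q1 runs 4, rem=5, quantum used, demote→Q2. Q0=[] Q1=[P3,P4] Q2=[P1,P2]
t=16-20: P3@Q1 runs 4, rem=5, quantum used, demote→Q2. Q0=[] Q1=[P4] Q2=[P1,P2,P3]
t=20-24: P4@Q1 runs 4, rem=8, quantum used, demote→Q2. Q0=[] Q1=[] Q2=[P1,P2,P3,P4]
t=24-33: P1@Q2 runs 9, rem=0, completes. Q0=[] Q1=[] Q2=[P2,P3,P4]
t=33-38: P2@Q2 runs 5, rem=0, completes. Q0=[] Q1=[] Q2=[P3,P4]
t=38-43: P3@Q2 runs 5, rem=0, completes. Q0=[] Q1=[] Q2=[P4]
t=43-51: P4@Q2 runs 8, rem=0, completes. Q0=[] Q1=[] Q2=[]

Answer: 2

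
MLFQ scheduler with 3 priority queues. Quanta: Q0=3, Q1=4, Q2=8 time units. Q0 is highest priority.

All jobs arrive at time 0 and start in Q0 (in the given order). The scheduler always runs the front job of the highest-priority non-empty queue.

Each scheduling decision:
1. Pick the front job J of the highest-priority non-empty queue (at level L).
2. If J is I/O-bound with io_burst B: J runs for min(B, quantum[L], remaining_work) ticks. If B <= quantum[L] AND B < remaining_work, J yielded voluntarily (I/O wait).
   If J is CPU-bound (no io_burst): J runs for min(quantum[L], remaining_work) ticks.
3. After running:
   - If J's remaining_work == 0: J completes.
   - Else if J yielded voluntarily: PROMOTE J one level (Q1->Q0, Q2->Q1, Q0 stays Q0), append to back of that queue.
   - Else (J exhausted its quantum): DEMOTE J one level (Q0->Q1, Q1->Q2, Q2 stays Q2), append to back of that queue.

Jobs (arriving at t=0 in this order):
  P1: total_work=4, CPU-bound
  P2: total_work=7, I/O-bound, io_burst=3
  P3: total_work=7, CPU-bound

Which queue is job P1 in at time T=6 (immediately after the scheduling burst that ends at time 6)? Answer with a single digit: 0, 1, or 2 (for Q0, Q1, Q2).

t=0-3: P1@Q0 runs 3, rem=1, quantum used, demote→Q1. Q0=[P2,P3] Q1=[P1] Q2=[]
t=3-6: P2@Q0 runs 3, rem=4, I/O yield, promote→Q0. Q0=[P3,P2] Q1=[P1] Q2=[]
t=6-9: P3@Q0 runs 3, rem=4, quantum used, demote→Q1. Q0=[P2] Q1=[P1,P3] Q2=[]
t=9-12: P2@Q0 runs 3, rem=1, I/O yield, promote→Q0. Q0=[P2] Q1=[P1,P3] Q2=[]
t=12-13: P2@Q0 runs 1, rem=0, completes. Q0=[] Q1=[P1,P3] Q2=[]
t=13-14: P1@Q1 runs 1, rem=0, completes. Q0=[] Q1=[P3] Q2=[]
t=14-18: P3@Q1 runs 4, rem=0, completes. Q0=[] Q1=[] Q2=[]

Answer: 1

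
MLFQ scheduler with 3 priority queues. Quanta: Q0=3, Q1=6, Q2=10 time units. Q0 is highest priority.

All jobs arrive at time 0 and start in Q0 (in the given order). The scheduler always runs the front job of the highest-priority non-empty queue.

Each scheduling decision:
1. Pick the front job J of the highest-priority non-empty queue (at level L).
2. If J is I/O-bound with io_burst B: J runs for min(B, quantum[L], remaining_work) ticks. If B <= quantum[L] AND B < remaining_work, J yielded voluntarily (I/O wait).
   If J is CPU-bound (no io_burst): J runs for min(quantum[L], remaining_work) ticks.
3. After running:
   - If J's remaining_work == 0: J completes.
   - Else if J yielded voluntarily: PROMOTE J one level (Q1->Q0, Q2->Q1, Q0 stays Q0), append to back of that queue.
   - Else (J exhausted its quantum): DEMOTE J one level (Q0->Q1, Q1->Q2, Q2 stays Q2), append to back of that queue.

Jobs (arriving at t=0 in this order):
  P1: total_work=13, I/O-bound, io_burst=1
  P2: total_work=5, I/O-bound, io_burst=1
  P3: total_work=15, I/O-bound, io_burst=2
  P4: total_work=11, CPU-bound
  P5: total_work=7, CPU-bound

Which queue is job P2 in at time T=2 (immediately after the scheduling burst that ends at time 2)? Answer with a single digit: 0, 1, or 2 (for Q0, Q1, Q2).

Answer: 0

Derivation:
t=0-1: P1@Q0 runs 1, rem=12, I/O yield, promote→Q0. Q0=[P2,P3,P4,P5,P1] Q1=[] Q2=[]
t=1-2: P2@Q0 runs 1, rem=4, I/O yield, promote→Q0. Q0=[P3,P4,P5,P1,P2] Q1=[] Q2=[]
t=2-4: P3@Q0 runs 2, rem=13, I/O yield, promote→Q0. Q0=[P4,P5,P1,P2,P3] Q1=[] Q2=[]
t=4-7: P4@Q0 runs 3, rem=8, quantum used, demote→Q1. Q0=[P5,P1,P2,P3] Q1=[P4] Q2=[]
t=7-10: P5@Q0 runs 3, rem=4, quantum used, demote→Q1. Q0=[P1,P2,P3] Q1=[P4,P5] Q2=[]
t=10-11: P1@Q0 runs 1, rem=11, I/O yield, promote→Q0. Q0=[P2,P3,P1] Q1=[P4,P5] Q2=[]
t=11-12: P2@Q0 runs 1, rem=3, I/O yield, promote→Q0. Q0=[P3,P1,P2] Q1=[P4,P5] Q2=[]
t=12-14: P3@Q0 runs 2, rem=11, I/O yield, promote→Q0. Q0=[P1,P2,P3] Q1=[P4,P5] Q2=[]
t=14-15: P1@Q0 runs 1, rem=10, I/O yield, promote→Q0. Q0=[P2,P3,P1] Q1=[P4,P5] Q2=[]
t=15-16: P2@Q0 runs 1, rem=2, I/O yield, promote→Q0. Q0=[P3,P1,P2] Q1=[P4,P5] Q2=[]
t=16-18: P3@Q0 runs 2, rem=9, I/O yield, promote→Q0. Q0=[P1,P2,P3] Q1=[P4,P5] Q2=[]
t=18-19: P1@Q0 runs 1, rem=9, I/O yield, promote→Q0. Q0=[P2,P3,P1] Q1=[P4,P5] Q2=[]
t=19-20: P2@Q0 runs 1, rem=1, I/O yield, promote→Q0. Q0=[P3,P1,P2] Q1=[P4,P5] Q2=[]
t=20-22: P3@Q0 runs 2, rem=7, I/O yield, promote→Q0. Q0=[P1,P2,P3] Q1=[P4,P5] Q2=[]
t=22-23: P1@Q0 runs 1, rem=8, I/O yield, promote→Q0. Q0=[P2,P3,P1] Q1=[P4,P5] Q2=[]
t=23-24: P2@Q0 runs 1, rem=0, completes. Q0=[P3,P1] Q1=[P4,P5] Q2=[]
t=24-26: P3@Q0 runs 2, rem=5, I/O yield, promote→Q0. Q0=[P1,P3] Q1=[P4,P5] Q2=[]
t=26-27: P1@Q0 runs 1, rem=7, I/O yield, promote→Q0. Q0=[P3,P1] Q1=[P4,P5] Q2=[]
t=27-29: P3@Q0 runs 2, rem=3, I/O yield, promote→Q0. Q0=[P1,P3] Q1=[P4,P5] Q2=[]
t=29-30: P1@Q0 runs 1, rem=6, I/O yield, promote→Q0. Q0=[P3,P1] Q1=[P4,P5] Q2=[]
t=30-32: P3@Q0 runs 2, rem=1, I/O yield, promote→Q0. Q0=[P1,P3] Q1=[P4,P5] Q2=[]
t=32-33: P1@Q0 runs 1, rem=5, I/O yield, promote→Q0. Q0=[P3,P1] Q1=[P4,P5] Q2=[]
t=33-34: P3@Q0 runs 1, rem=0, completes. Q0=[P1] Q1=[P4,P5] Q2=[]
t=34-35: P1@Q0 runs 1, rem=4, I/O yield, promote→Q0. Q0=[P1] Q1=[P4,P5] Q2=[]
t=35-36: P1@Q0 runs 1, rem=3, I/O yield, promote→Q0. Q0=[P1] Q1=[P4,P5] Q2=[]
t=36-37: P1@Q0 runs 1, rem=2, I/O yield, promote→Q0. Q0=[P1] Q1=[P4,P5] Q2=[]
t=37-38: P1@Q0 runs 1, rem=1, I/O yield, promote→Q0. Q0=[P1] Q1=[P4,P5] Q2=[]
t=38-39: P1@Q0 runs 1, rem=0, completes. Q0=[] Q1=[P4,P5] Q2=[]
t=39-45: P4@Q1 runs 6, rem=2, quantum used, demote→Q2. Q0=[] Q1=[P5] Q2=[P4]
t=45-49: P5@Q1 runs 4, rem=0, completes. Q0=[] Q1=[] Q2=[P4]
t=49-51: P4@Q2 runs 2, rem=0, completes. Q0=[] Q1=[] Q2=[]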